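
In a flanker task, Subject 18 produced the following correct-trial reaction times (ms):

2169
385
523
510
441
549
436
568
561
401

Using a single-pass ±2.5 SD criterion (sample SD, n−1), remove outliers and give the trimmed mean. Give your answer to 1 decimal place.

486.0 ms

n = 10, ΣRT = 6543, M = 654.300
Σ(x−M)² = 2589454.10; s = √(2589454.10/9) = 536.393
Cutoffs: 654.300 ± 2.5·536.393 → [-686.7, 1995.3]
Outside: 2169 → excluded.
Retained (n=9): Σ = 4374, mean = 4374/9 = 486.000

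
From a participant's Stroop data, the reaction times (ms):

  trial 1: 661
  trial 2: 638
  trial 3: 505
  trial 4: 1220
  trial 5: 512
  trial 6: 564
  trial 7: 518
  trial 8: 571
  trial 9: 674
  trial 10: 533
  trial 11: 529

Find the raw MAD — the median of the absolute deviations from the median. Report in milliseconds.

52 ms

Sorted: 505, 512, 518, 529, 533, 564, 571, 638, 661, 674, 1220 → median = 564
|x − 564|: 97, 74, 59, 656, 52, 0, 46, 7, 110, 31, 35
Sorted deviations: 0, 7, 31, 35, 46, 52, 59, 74, 97, 110, 656 → MAD = 52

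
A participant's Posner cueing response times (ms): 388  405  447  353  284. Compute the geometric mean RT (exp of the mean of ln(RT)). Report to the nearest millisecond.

ln(RT): 5.9610, 6.0039, 6.1026, 5.8665, 5.6490
Mean ln(RT) = 29.5829/5 = 5.91658
Geometric mean = exp(5.91658) = 371.14 ms

371 ms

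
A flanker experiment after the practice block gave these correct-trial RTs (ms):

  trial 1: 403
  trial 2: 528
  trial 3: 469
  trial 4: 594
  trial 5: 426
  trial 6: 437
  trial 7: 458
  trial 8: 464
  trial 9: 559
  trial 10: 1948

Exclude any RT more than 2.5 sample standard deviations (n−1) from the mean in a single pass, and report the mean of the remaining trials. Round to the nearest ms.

n = 10, ΣRT = 6286, M = 628.600
Σ(x−M)² = 1967300.40; s = √(1967300.40/9) = 467.535
Cutoffs: 628.600 ± 2.5·467.535 → [-540.2, 1797.4]
Outside: 1948 → excluded.
Retained (n=9): Σ = 4338, mean = 4338/9 = 482.000

482 ms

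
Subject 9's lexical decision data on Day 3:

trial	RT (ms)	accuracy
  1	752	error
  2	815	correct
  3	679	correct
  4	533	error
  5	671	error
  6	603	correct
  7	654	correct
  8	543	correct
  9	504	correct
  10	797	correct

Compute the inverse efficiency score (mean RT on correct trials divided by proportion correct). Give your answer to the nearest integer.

Correct trials (n=7): 815, 679, 603, 654, 543, 504, 797
Mean correct RT = 4595/7 = 656.4286 ms
Proportion correct = 7/10
IES = 656.4286 / (7/10) = 937.755 ms

938 ms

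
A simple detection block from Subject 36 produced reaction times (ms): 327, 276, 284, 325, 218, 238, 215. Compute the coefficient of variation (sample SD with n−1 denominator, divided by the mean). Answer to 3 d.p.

0.175

n = 7, Σ = 1883, M = 269.0000
Σ(x−M)² = 13252.000; s = √(13252.000/6) = 46.9965
CV = 46.9965 / 269.0000 = 0.17471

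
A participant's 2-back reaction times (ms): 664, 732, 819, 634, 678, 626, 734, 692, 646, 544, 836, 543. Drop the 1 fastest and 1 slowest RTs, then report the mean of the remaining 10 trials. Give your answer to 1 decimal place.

Sorted: 543, 544, 626, 634, 646, 664, 678, 692, 732, 734, 819, 836
Drop lowest 1 (543) and highest 1 (836)
Remaining (n=10): Σ = 6769, mean = 6769/10 = 676.900

676.9 ms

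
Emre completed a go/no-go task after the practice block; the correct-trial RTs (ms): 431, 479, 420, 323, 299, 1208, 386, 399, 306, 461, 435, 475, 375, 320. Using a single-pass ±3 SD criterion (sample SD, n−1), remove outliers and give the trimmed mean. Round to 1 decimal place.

393.0 ms

n = 14, ΣRT = 6317, M = 451.214
Σ(x−M)² = 666504.36; s = √(666504.36/13) = 226.428
Cutoffs: 451.214 ± 3·226.428 → [-228.1, 1130.5]
Outside: 1208 → excluded.
Retained (n=13): Σ = 5109, mean = 5109/13 = 393.000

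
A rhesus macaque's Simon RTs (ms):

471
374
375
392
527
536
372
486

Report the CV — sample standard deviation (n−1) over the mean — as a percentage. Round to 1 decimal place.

16.1%

n = 8, Σ = 3533, M = 441.6250
Σ(x−M)² = 35349.875; s = √(35349.875/7) = 71.0632
CV = 71.0632 / 441.6250 = 0.16091 = 16.091%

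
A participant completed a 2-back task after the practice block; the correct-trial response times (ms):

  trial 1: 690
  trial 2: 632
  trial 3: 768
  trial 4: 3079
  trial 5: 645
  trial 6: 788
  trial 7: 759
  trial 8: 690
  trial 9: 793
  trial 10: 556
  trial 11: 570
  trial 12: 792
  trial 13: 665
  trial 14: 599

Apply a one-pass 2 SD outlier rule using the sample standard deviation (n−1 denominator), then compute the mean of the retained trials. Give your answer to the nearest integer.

n = 14, ΣRT = 12026, M = 859.000
Σ(x−M)² = 5395580.00; s = √(5395580.00/13) = 644.240
Cutoffs: 859.000 ± 2·644.240 → [-429.5, 2147.5]
Outside: 3079 → excluded.
Retained (n=13): Σ = 8947, mean = 8947/13 = 688.231

688 ms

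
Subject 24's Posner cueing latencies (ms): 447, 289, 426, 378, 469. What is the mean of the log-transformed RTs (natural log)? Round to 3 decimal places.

5.982

ln(RT): 6.1026, 5.6664, 6.0544, 5.9349, 6.1506
Σ ln(RT) = 29.9089
Mean = 29.9089/5 = 5.98178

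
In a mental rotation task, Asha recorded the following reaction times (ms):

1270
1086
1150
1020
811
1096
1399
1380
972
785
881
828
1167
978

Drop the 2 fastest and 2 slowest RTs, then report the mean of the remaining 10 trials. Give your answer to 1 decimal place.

1044.8 ms

Sorted: 785, 811, 828, 881, 972, 978, 1020, 1086, 1096, 1150, 1167, 1270, 1380, 1399
Drop lowest 2 (785, 811) and highest 2 (1380, 1399)
Remaining (n=10): Σ = 10448, mean = 10448/10 = 1044.800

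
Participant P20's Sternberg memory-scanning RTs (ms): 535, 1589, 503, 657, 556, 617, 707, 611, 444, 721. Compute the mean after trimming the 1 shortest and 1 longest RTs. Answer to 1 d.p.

Sorted: 444, 503, 535, 556, 611, 617, 657, 707, 721, 1589
Drop lowest 1 (444) and highest 1 (1589)
Remaining (n=8): Σ = 4907, mean = 4907/8 = 613.375

613.4 ms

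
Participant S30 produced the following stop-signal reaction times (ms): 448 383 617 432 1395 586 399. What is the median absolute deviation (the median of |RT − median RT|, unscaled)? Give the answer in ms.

65 ms

Sorted: 383, 399, 432, 448, 586, 617, 1395 → median = 448
|x − 448|: 0, 65, 169, 16, 947, 138, 49
Sorted deviations: 0, 16, 49, 65, 138, 169, 947 → MAD = 65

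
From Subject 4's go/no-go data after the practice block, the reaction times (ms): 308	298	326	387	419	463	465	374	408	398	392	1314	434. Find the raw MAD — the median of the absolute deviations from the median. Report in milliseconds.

36 ms

Sorted: 298, 308, 326, 374, 387, 392, 398, 408, 419, 434, 463, 465, 1314 → median = 398
|x − 398|: 90, 100, 72, 11, 21, 65, 67, 24, 10, 0, 6, 916, 36
Sorted deviations: 0, 6, 10, 11, 21, 24, 36, 65, 67, 72, 90, 100, 916 → MAD = 36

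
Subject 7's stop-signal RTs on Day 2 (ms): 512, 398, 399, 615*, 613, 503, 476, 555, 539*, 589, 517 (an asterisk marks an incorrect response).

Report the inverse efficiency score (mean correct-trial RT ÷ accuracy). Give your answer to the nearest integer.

620 ms

Correct trials (n=9): 512, 398, 399, 613, 503, 476, 555, 589, 517
Mean correct RT = 4562/9 = 506.8889 ms
Proportion correct = 9/11
IES = 506.8889 / (9/11) = 619.531 ms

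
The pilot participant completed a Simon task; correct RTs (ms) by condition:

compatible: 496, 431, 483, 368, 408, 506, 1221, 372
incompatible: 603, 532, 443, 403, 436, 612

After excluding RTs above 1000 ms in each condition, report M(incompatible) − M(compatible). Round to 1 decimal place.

67.1 ms

compatible: exclude 1221
M(compatible) = 3064/7 = 437.714
M(incompatible) = 3029/6 = 504.833
Difference = 504.833 − 437.714 = 67.119 ms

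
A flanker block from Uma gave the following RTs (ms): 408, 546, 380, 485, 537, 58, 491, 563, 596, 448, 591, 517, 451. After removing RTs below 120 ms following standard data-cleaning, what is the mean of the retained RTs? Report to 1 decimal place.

Excluded: 58
Retained (n=12): Σ = 6013
Mean = 6013/12 = 501.0833

501.1 ms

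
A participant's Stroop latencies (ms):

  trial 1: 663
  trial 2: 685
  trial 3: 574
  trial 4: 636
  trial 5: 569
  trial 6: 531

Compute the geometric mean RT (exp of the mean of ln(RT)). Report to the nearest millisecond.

ln(RT): 6.4968, 6.5294, 6.3526, 6.4552, 6.3439, 6.2748
Mean ln(RT) = 38.4527/6 = 6.40878
Geometric mean = exp(6.40878) = 607.15 ms

607 ms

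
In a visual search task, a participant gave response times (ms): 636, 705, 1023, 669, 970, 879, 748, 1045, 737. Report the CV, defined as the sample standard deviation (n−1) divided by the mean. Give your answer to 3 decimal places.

n = 9, Σ = 7412, M = 823.5556
Σ(x−M)² = 199656.222; s = √(199656.222/8) = 157.9779
CV = 157.9779 / 823.5556 = 0.19182

0.192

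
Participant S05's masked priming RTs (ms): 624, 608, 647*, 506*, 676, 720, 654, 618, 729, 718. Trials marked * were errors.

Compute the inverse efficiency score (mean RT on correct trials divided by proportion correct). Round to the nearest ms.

835 ms

Correct trials (n=8): 624, 608, 676, 720, 654, 618, 729, 718
Mean correct RT = 5347/8 = 668.3750 ms
Proportion correct = 8/10
IES = 668.3750 / (8/10) = 835.469 ms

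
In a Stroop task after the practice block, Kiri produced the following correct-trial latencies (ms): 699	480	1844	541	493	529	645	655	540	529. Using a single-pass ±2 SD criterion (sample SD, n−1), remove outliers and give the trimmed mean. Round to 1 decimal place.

n = 10, ΣRT = 6955, M = 695.500
Σ(x−M)² = 1514196.50; s = √(1514196.50/9) = 410.176
Cutoffs: 695.500 ± 2·410.176 → [-124.9, 1515.9]
Outside: 1844 → excluded.
Retained (n=9): Σ = 5111, mean = 5111/9 = 567.889

567.9 ms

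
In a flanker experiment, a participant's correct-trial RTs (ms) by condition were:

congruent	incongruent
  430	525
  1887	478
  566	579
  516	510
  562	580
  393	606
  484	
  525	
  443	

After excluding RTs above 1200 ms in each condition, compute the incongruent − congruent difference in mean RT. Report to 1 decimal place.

56.5 ms

congruent: exclude 1887
M(congruent) = 3919/8 = 489.875
M(incongruent) = 3278/6 = 546.333
Difference = 546.333 − 489.875 = 56.458 ms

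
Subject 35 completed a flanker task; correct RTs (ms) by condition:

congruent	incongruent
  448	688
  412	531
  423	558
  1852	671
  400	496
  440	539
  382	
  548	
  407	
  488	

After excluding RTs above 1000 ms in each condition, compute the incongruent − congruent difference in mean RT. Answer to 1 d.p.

141.8 ms

congruent: exclude 1852
M(congruent) = 3948/9 = 438.667
M(incongruent) = 3483/6 = 580.500
Difference = 580.500 − 438.667 = 141.833 ms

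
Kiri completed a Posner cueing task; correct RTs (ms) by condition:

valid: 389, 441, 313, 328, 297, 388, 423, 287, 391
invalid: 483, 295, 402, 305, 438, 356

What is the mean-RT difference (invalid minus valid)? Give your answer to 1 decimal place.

M(valid) = 3257/9 = 361.889
M(invalid) = 2279/6 = 379.833
Difference = 379.833 − 361.889 = 17.944 ms

17.9 ms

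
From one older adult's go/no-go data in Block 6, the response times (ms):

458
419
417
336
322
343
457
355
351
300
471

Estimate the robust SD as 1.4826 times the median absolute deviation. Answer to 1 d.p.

Sorted: 300, 322, 336, 343, 351, 355, 417, 419, 457, 458, 471 → median = 355
|x − 355| sorted: 0, 4, 12, 19, 33, 55, 62, 64, 102, 103, 116 → MAD = 55
Robust SD ≈ 1.4826 × 55 = 81.543

81.5 ms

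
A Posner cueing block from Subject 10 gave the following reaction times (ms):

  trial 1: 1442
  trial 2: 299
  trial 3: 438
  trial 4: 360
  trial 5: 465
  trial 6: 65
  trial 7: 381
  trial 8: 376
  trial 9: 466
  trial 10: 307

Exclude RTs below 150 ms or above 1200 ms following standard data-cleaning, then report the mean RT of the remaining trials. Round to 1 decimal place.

386.5 ms

Excluded: 65, 1442
Retained (n=8): Σ = 3092
Mean = 3092/8 = 386.5000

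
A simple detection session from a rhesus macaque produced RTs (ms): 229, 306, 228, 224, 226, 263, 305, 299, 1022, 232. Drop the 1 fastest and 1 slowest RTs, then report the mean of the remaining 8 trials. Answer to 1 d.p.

Sorted: 224, 226, 228, 229, 232, 263, 299, 305, 306, 1022
Drop lowest 1 (224) and highest 1 (1022)
Remaining (n=8): Σ = 2088, mean = 2088/8 = 261.000

261.0 ms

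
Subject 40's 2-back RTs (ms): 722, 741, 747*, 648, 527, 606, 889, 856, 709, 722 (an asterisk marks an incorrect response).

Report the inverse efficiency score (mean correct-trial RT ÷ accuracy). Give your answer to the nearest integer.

793 ms

Correct trials (n=9): 722, 741, 648, 527, 606, 889, 856, 709, 722
Mean correct RT = 6420/9 = 713.3333 ms
Proportion correct = 9/10
IES = 713.3333 / (9/10) = 792.593 ms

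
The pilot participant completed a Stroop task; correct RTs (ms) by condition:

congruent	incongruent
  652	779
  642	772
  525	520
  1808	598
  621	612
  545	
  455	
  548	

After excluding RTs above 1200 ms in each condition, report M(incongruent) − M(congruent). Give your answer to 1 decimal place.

86.5 ms

congruent: exclude 1808
M(congruent) = 3988/7 = 569.714
M(incongruent) = 3281/5 = 656.200
Difference = 656.200 − 569.714 = 86.486 ms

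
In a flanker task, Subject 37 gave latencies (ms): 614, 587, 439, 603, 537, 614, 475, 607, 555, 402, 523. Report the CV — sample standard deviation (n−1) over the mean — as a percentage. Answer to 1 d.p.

13.8%

n = 11, Σ = 5956, M = 541.4545
Σ(x−M)² = 55588.727; s = √(55588.727/10) = 74.5578
CV = 74.5578 / 541.4545 = 0.13770 = 13.770%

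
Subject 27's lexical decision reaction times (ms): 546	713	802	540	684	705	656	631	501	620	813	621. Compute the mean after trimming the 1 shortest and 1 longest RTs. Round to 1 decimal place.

Sorted: 501, 540, 546, 620, 621, 631, 656, 684, 705, 713, 802, 813
Drop lowest 1 (501) and highest 1 (813)
Remaining (n=10): Σ = 6518, mean = 6518/10 = 651.800

651.8 ms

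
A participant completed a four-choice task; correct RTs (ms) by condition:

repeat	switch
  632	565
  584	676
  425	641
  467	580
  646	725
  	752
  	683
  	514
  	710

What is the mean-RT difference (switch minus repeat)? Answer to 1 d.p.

98.8 ms

M(repeat) = 2754/5 = 550.800
M(switch) = 5846/9 = 649.556
Difference = 649.556 − 550.800 = 98.756 ms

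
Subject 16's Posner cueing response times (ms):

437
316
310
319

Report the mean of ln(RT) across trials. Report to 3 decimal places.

ln(RT): 6.0799, 5.7557, 5.7366, 5.7652
Σ ln(RT) = 23.3374
Mean = 23.3374/4 = 5.83436

5.834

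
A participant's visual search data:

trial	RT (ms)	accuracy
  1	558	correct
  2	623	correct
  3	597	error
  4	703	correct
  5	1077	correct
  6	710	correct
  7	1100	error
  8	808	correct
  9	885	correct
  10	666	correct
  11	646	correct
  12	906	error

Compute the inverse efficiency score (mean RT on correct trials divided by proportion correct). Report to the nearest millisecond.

989 ms

Correct trials (n=9): 558, 623, 703, 1077, 710, 808, 885, 666, 646
Mean correct RT = 6676/9 = 741.7778 ms
Proportion correct = 9/12
IES = 741.7778 / (9/12) = 989.037 ms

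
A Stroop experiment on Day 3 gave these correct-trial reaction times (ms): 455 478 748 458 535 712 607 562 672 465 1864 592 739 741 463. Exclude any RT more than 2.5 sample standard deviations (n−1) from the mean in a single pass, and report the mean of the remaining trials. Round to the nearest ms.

588 ms

n = 15, ΣRT = 10091, M = 672.733
Σ(x−M)² = 1696026.93; s = √(1696026.93/14) = 348.059
Cutoffs: 672.733 ± 2.5·348.059 → [-197.4, 1542.9]
Outside: 1864 → excluded.
Retained (n=14): Σ = 8227, mean = 8227/14 = 587.643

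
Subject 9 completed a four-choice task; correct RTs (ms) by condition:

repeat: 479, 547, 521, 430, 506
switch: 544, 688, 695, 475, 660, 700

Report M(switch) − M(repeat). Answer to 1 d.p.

M(repeat) = 2483/5 = 496.600
M(switch) = 3762/6 = 627.000
Difference = 627.000 − 496.600 = 130.400 ms

130.4 ms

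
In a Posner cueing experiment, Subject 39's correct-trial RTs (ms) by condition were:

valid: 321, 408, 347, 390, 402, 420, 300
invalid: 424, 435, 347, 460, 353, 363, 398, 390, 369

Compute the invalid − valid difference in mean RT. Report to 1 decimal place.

23.5 ms

M(valid) = 2588/7 = 369.714
M(invalid) = 3539/9 = 393.222
Difference = 393.222 − 369.714 = 23.508 ms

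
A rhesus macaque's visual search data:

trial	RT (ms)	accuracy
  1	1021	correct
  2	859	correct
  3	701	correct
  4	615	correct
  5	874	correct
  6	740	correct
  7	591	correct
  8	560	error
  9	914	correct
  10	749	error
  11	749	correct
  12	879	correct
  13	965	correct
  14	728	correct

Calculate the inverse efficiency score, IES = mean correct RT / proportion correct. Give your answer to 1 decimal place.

936.8 ms

Correct trials (n=12): 1021, 859, 701, 615, 874, 740, 591, 914, 749, 879, 965, 728
Mean correct RT = 9636/12 = 803.0000 ms
Proportion correct = 12/14
IES = 803.0000 / (12/14) = 936.833 ms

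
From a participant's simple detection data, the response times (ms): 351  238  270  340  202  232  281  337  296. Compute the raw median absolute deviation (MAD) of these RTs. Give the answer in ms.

Sorted: 202, 232, 238, 270, 281, 296, 337, 340, 351 → median = 281
|x − 281|: 70, 43, 11, 59, 79, 49, 0, 56, 15
Sorted deviations: 0, 11, 15, 43, 49, 56, 59, 70, 79 → MAD = 49

49 ms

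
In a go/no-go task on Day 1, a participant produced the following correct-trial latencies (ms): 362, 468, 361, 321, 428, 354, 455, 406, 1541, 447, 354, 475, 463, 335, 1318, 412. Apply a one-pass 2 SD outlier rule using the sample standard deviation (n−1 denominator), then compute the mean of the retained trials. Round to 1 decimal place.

n = 16, ΣRT = 8500, M = 531.250
Σ(x−M)² = 1907059.00; s = √(1907059.00/15) = 356.563
Cutoffs: 531.250 ± 2·356.563 → [-181.9, 1244.4]
Outside: 1318, 1541 → excluded.
Retained (n=14): Σ = 5641, mean = 5641/14 = 402.929

402.9 ms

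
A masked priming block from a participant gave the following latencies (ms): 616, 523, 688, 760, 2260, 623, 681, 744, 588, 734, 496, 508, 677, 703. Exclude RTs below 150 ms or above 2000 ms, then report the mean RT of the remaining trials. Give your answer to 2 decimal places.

641.62 ms

Excluded: 2260
Retained (n=13): Σ = 8341
Mean = 8341/13 = 641.6154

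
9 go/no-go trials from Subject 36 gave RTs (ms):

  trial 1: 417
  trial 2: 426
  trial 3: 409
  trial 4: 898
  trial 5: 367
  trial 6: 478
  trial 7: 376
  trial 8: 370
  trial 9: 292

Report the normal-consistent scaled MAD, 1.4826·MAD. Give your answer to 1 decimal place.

Sorted: 292, 367, 370, 376, 409, 417, 426, 478, 898 → median = 409
|x − 409| sorted: 0, 8, 17, 33, 39, 42, 69, 117, 489 → MAD = 39
Robust SD ≈ 1.4826 × 39 = 57.821

57.8 ms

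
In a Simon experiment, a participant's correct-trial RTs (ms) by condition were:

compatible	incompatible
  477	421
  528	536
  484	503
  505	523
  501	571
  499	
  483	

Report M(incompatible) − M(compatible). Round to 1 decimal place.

14.1 ms

M(compatible) = 3477/7 = 496.714
M(incompatible) = 2554/5 = 510.800
Difference = 510.800 − 496.714 = 14.086 ms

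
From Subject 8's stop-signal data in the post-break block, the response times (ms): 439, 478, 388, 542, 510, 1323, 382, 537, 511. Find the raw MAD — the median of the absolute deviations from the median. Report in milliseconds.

Sorted: 382, 388, 439, 478, 510, 511, 537, 542, 1323 → median = 510
|x − 510|: 71, 32, 122, 32, 0, 813, 128, 27, 1
Sorted deviations: 0, 1, 27, 32, 32, 71, 122, 128, 813 → MAD = 32

32 ms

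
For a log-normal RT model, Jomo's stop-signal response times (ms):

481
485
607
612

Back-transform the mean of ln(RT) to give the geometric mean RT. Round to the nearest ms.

543 ms

ln(RT): 6.1759, 6.1841, 6.4085, 6.4167
Mean ln(RT) = 25.1853/4 = 6.29632
Geometric mean = exp(6.29632) = 542.57 ms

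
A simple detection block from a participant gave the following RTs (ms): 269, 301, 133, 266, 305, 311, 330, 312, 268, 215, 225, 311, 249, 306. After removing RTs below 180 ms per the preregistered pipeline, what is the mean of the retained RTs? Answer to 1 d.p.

282.2 ms

Excluded: 133
Retained (n=13): Σ = 3668
Mean = 3668/13 = 282.1538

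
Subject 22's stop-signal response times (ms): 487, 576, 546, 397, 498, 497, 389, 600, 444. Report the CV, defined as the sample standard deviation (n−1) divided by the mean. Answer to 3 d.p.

n = 9, Σ = 4434, M = 492.6667
Σ(x−M)² = 43656.000; s = √(43656.000/8) = 73.8715
CV = 73.8715 / 492.6667 = 0.14994

0.150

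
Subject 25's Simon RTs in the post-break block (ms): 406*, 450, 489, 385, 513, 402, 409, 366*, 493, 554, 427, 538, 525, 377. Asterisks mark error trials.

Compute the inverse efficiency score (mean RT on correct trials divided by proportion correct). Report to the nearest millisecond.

Correct trials (n=12): 450, 489, 385, 513, 402, 409, 493, 554, 427, 538, 525, 377
Mean correct RT = 5562/12 = 463.5000 ms
Proportion correct = 12/14
IES = 463.5000 / (12/14) = 540.750 ms

541 ms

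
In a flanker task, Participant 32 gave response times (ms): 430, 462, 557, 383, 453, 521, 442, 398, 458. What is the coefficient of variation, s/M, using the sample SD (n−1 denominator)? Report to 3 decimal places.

n = 9, Σ = 4104, M = 456.0000
Σ(x−M)² = 24040.000; s = √(24040.000/8) = 54.8179
CV = 54.8179 / 456.0000 = 0.12021

0.120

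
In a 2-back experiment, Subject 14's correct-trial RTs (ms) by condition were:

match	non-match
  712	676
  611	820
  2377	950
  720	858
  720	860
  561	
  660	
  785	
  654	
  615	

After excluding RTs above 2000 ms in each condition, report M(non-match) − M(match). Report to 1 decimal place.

161.9 ms

match: exclude 2377
M(match) = 6038/9 = 670.889
M(non-match) = 4164/5 = 832.800
Difference = 832.800 − 670.889 = 161.911 ms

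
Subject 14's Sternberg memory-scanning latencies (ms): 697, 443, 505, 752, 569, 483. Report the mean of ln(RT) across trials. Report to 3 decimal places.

6.335

ln(RT): 6.5468, 6.0936, 6.2246, 6.6227, 6.3439, 6.1800
Σ ln(RT) = 38.0115
Mean = 38.0115/6 = 6.33526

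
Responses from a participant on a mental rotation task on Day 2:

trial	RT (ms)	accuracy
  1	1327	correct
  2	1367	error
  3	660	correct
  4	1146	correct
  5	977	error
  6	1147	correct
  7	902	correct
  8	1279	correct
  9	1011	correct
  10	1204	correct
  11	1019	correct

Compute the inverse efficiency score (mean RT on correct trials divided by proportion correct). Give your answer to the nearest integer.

Correct trials (n=9): 1327, 660, 1146, 1147, 902, 1279, 1011, 1204, 1019
Mean correct RT = 9695/9 = 1077.2222 ms
Proportion correct = 9/11
IES = 1077.2222 / (9/11) = 1316.605 ms

1317 ms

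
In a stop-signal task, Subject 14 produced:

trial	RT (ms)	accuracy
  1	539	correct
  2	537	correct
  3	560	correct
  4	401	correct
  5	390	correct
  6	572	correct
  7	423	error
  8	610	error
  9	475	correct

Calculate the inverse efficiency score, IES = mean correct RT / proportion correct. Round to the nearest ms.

Correct trials (n=7): 539, 537, 560, 401, 390, 572, 475
Mean correct RT = 3474/7 = 496.2857 ms
Proportion correct = 7/9
IES = 496.2857 / (7/9) = 638.082 ms

638 ms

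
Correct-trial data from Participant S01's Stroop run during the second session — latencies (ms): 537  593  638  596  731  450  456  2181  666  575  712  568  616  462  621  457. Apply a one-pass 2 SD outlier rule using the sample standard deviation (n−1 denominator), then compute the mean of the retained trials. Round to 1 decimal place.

n = 16, ΣRT = 10859, M = 678.688
Σ(x−M)² = 2525107.44; s = √(2525107.44/15) = 410.293
Cutoffs: 678.688 ± 2·410.293 → [-141.9, 1499.3]
Outside: 2181 → excluded.
Retained (n=15): Σ = 8678, mean = 8678/15 = 578.533

578.5 ms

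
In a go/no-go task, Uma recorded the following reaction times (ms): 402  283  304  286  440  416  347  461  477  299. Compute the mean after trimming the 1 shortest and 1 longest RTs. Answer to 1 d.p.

369.4 ms

Sorted: 283, 286, 299, 304, 347, 402, 416, 440, 461, 477
Drop lowest 1 (283) and highest 1 (477)
Remaining (n=8): Σ = 2955, mean = 2955/8 = 369.375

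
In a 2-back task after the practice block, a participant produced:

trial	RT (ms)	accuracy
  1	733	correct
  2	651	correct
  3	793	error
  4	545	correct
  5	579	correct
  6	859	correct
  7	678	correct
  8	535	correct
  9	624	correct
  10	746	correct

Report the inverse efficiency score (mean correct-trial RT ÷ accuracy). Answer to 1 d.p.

Correct trials (n=9): 733, 651, 545, 579, 859, 678, 535, 624, 746
Mean correct RT = 5950/9 = 661.1111 ms
Proportion correct = 9/10
IES = 661.1111 / (9/10) = 734.568 ms

734.6 ms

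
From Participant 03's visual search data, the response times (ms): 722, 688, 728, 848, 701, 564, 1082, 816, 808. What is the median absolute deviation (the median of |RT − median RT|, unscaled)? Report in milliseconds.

80 ms

Sorted: 564, 688, 701, 722, 728, 808, 816, 848, 1082 → median = 728
|x − 728|: 6, 40, 0, 120, 27, 164, 354, 88, 80
Sorted deviations: 0, 6, 27, 40, 80, 88, 120, 164, 354 → MAD = 80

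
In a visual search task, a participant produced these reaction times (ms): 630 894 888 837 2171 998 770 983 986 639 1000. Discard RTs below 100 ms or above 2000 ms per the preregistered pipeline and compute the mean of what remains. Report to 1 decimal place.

862.5 ms

Excluded: 2171
Retained (n=10): Σ = 8625
Mean = 8625/10 = 862.5000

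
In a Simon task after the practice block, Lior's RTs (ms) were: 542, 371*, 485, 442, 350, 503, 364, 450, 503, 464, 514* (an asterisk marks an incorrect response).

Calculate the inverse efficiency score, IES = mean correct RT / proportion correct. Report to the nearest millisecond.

557 ms

Correct trials (n=9): 542, 485, 442, 350, 503, 364, 450, 503, 464
Mean correct RT = 4103/9 = 455.8889 ms
Proportion correct = 9/11
IES = 455.8889 / (9/11) = 557.198 ms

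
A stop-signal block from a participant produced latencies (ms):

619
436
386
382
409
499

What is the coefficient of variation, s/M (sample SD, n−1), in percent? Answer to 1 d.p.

20.0%

n = 6, Σ = 2731, M = 455.1667
Σ(x−M)² = 41398.833; s = √(41398.833/5) = 90.9932
CV = 90.9932 / 455.1667 = 0.19991 = 19.991%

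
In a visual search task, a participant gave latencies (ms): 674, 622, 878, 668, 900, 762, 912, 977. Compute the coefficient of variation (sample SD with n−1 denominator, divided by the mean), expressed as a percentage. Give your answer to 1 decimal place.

16.8%

n = 8, Σ = 6393, M = 799.1250
Σ(x−M)² = 126378.875; s = √(126378.875/7) = 134.3656
CV = 134.3656 / 799.1250 = 0.16814 = 16.814%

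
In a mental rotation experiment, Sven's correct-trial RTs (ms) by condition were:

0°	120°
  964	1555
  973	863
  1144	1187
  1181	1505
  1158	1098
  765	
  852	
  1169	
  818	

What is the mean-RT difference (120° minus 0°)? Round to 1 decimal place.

238.9 ms

M(0°) = 9024/9 = 1002.667
M(120°) = 6208/5 = 1241.600
Difference = 1241.600 − 1002.667 = 238.933 ms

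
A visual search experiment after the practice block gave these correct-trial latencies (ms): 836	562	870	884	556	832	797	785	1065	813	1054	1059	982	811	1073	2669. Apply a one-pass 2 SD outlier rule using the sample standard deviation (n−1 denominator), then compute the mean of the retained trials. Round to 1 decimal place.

n = 16, ΣRT = 15648, M = 978.000
Σ(x−M)² = 3426672.00; s = √(3426672.00/15) = 477.959
Cutoffs: 978.000 ± 2·477.959 → [22.1, 1933.9]
Outside: 2669 → excluded.
Retained (n=15): Σ = 12979, mean = 12979/15 = 865.267

865.3 ms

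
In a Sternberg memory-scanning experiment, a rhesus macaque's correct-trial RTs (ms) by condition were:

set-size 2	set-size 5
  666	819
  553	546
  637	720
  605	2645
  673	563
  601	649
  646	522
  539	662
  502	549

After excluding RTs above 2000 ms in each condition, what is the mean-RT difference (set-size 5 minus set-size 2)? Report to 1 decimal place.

set-size 5: exclude 2645
M(set-size 2) = 5422/9 = 602.444
M(set-size 5) = 5030/8 = 628.750
Difference = 628.750 − 602.444 = 26.306 ms

26.3 ms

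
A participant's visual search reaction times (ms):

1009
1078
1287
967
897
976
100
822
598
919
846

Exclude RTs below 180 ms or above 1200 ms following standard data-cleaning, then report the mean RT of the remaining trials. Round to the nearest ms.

Excluded: 100, 1287
Retained (n=9): Σ = 8112
Mean = 8112/9 = 901.3333

901 ms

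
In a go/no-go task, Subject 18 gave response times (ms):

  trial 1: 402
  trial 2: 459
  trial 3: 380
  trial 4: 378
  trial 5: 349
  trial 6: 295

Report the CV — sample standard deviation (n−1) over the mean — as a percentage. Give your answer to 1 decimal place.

n = 6, Σ = 2263, M = 377.1667
Σ(x−M)² = 14866.833; s = √(14866.833/5) = 54.5286
CV = 54.5286 / 377.1667 = 0.14457 = 14.457%

14.5%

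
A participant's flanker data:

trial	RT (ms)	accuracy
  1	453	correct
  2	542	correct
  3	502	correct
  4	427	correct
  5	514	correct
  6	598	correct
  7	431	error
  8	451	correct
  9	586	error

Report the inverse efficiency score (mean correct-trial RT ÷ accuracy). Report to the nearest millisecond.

640 ms

Correct trials (n=7): 453, 542, 502, 427, 514, 598, 451
Mean correct RT = 3487/7 = 498.1429 ms
Proportion correct = 7/9
IES = 498.1429 / (7/9) = 640.469 ms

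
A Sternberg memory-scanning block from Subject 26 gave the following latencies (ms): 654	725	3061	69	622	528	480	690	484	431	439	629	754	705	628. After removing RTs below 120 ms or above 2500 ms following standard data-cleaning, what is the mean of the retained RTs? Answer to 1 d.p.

597.6 ms

Excluded: 69, 3061
Retained (n=13): Σ = 7769
Mean = 7769/13 = 597.6154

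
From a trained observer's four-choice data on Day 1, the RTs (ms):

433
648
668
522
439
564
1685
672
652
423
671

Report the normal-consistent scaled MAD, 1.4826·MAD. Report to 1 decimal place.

124.5 ms

Sorted: 423, 433, 439, 522, 564, 648, 652, 668, 671, 672, 1685 → median = 648
|x − 648| sorted: 0, 4, 20, 23, 24, 84, 126, 209, 215, 225, 1037 → MAD = 84
Robust SD ≈ 1.4826 × 84 = 124.538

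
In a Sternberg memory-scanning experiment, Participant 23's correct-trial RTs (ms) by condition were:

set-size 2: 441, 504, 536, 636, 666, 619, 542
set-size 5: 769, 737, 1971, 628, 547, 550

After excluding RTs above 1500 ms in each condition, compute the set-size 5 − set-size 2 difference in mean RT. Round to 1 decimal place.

82.8 ms

set-size 5: exclude 1971
M(set-size 2) = 3944/7 = 563.429
M(set-size 5) = 3231/5 = 646.200
Difference = 646.200 − 563.429 = 82.771 ms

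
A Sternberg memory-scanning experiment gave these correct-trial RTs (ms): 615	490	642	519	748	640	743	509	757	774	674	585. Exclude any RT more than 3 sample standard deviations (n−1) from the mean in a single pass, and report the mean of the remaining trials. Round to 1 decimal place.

641.3 ms

n = 12, ΣRT = 7696, M = 641.333
Σ(x−M)² = 113008.67; s = √(113008.67/11) = 101.358
Cutoffs: 641.333 ± 3·101.358 → [337.3, 945.4]
No RTs fall outside the cutoffs; all 12 retained. Mean = 7696/12 = 641.333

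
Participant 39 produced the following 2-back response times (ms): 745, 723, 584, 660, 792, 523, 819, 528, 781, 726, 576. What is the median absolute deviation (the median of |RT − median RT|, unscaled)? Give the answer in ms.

Sorted: 523, 528, 576, 584, 660, 723, 726, 745, 781, 792, 819 → median = 723
|x − 723|: 22, 0, 139, 63, 69, 200, 96, 195, 58, 3, 147
Sorted deviations: 0, 3, 22, 58, 63, 69, 96, 139, 147, 195, 200 → MAD = 69

69 ms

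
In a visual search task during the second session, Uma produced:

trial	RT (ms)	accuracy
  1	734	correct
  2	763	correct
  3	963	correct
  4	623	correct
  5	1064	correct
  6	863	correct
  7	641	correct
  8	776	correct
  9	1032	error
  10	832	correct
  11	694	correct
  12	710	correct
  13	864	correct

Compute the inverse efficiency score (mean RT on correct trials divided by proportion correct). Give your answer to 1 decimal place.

Correct trials (n=12): 734, 763, 963, 623, 1064, 863, 641, 776, 832, 694, 710, 864
Mean correct RT = 9527/12 = 793.9167 ms
Proportion correct = 12/13
IES = 793.9167 / (12/13) = 860.076 ms

860.1 ms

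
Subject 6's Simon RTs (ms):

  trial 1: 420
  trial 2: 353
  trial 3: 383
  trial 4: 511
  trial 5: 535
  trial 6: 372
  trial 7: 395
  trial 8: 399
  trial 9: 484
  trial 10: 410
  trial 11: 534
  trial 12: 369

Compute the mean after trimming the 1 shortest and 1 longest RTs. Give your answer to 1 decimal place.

Sorted: 353, 369, 372, 383, 395, 399, 410, 420, 484, 511, 534, 535
Drop lowest 1 (353) and highest 1 (535)
Remaining (n=10): Σ = 4277, mean = 4277/10 = 427.700

427.7 ms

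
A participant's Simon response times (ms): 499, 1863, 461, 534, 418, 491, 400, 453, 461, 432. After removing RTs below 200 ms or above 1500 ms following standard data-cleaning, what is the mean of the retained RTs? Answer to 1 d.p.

461.0 ms

Excluded: 1863
Retained (n=9): Σ = 4149
Mean = 4149/9 = 461.0000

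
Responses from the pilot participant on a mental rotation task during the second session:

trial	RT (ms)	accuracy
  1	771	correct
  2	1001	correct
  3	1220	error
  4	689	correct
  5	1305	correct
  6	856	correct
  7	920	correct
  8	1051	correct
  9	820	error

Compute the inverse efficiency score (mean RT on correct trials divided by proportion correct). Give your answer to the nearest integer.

Correct trials (n=7): 771, 1001, 689, 1305, 856, 920, 1051
Mean correct RT = 6593/7 = 941.8571 ms
Proportion correct = 7/9
IES = 941.8571 / (7/9) = 1210.959 ms

1211 ms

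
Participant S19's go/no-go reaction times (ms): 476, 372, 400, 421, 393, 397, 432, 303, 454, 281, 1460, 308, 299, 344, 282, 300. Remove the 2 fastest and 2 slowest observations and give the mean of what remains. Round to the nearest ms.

Sorted: 281, 282, 299, 300, 303, 308, 344, 372, 393, 397, 400, 421, 432, 454, 476, 1460
Drop lowest 2 (281, 282) and highest 2 (476, 1460)
Remaining (n=12): Σ = 4423, mean = 4423/12 = 368.583

369 ms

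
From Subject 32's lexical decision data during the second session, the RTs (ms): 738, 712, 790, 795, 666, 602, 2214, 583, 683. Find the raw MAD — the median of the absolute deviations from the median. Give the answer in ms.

Sorted: 583, 602, 666, 683, 712, 738, 790, 795, 2214 → median = 712
|x − 712|: 26, 0, 78, 83, 46, 110, 1502, 129, 29
Sorted deviations: 0, 26, 29, 46, 78, 83, 110, 129, 1502 → MAD = 78

78 ms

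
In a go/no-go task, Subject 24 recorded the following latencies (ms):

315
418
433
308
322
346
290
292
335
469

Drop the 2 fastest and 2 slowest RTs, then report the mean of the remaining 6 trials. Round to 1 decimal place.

Sorted: 290, 292, 308, 315, 322, 335, 346, 418, 433, 469
Drop lowest 2 (290, 292) and highest 2 (433, 469)
Remaining (n=6): Σ = 2044, mean = 2044/6 = 340.667

340.7 ms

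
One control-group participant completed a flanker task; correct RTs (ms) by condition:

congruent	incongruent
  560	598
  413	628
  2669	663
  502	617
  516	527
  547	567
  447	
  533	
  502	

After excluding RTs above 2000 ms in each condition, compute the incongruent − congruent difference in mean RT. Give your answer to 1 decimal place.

congruent: exclude 2669
M(congruent) = 4020/8 = 502.500
M(incongruent) = 3600/6 = 600.000
Difference = 600.000 − 502.500 = 97.500 ms

97.5 ms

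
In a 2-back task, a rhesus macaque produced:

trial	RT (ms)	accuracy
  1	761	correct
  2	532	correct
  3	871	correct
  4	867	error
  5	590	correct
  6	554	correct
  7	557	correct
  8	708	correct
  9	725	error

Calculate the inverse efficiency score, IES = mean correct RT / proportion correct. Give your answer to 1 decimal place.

Correct trials (n=7): 761, 532, 871, 590, 554, 557, 708
Mean correct RT = 4573/7 = 653.2857 ms
Proportion correct = 7/9
IES = 653.2857 / (7/9) = 839.939 ms

839.9 ms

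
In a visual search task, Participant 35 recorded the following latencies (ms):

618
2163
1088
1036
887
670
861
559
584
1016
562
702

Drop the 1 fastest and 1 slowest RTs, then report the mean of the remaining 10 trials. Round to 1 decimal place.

Sorted: 559, 562, 584, 618, 670, 702, 861, 887, 1016, 1036, 1088, 2163
Drop lowest 1 (559) and highest 1 (2163)
Remaining (n=10): Σ = 8024, mean = 8024/10 = 802.400

802.4 ms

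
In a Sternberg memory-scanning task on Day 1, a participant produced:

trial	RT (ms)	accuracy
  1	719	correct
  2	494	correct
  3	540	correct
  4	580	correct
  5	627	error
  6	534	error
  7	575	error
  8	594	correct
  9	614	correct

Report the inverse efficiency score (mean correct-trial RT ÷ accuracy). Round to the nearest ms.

Correct trials (n=6): 719, 494, 540, 580, 594, 614
Mean correct RT = 3541/6 = 590.1667 ms
Proportion correct = 6/9
IES = 590.1667 / (6/9) = 885.250 ms

885 ms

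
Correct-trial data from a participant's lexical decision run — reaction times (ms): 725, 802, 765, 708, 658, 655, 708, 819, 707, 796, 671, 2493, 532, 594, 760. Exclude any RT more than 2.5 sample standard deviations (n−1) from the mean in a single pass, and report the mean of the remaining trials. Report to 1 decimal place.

n = 15, ΣRT = 12393, M = 826.200
Σ(x−M)² = 3062450.40; s = √(3062450.40/14) = 467.703
Cutoffs: 826.200 ± 2.5·467.703 → [-343.1, 1995.5]
Outside: 2493 → excluded.
Retained (n=14): Σ = 9900, mean = 9900/14 = 707.143

707.1 ms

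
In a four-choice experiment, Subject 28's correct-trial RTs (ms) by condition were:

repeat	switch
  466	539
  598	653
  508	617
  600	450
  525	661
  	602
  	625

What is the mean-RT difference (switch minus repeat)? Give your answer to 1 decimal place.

M(repeat) = 2697/5 = 539.400
M(switch) = 4147/7 = 592.429
Difference = 592.429 − 539.400 = 53.029 ms

53.0 ms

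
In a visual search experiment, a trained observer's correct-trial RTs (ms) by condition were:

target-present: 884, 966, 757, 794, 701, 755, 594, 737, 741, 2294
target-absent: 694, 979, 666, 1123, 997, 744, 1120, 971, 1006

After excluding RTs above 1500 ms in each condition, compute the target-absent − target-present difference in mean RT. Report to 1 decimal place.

152.3 ms

target-present: exclude 2294
M(target-present) = 6929/9 = 769.889
M(target-absent) = 8300/9 = 922.222
Difference = 922.222 − 769.889 = 152.333 ms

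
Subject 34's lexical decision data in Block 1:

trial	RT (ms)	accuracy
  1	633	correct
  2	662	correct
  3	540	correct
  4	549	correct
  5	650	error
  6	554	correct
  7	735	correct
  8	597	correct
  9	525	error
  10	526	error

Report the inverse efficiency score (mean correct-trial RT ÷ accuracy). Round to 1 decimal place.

871.4 ms

Correct trials (n=7): 633, 662, 540, 549, 554, 735, 597
Mean correct RT = 4270/7 = 610.0000 ms
Proportion correct = 7/10
IES = 610.0000 / (7/10) = 871.429 ms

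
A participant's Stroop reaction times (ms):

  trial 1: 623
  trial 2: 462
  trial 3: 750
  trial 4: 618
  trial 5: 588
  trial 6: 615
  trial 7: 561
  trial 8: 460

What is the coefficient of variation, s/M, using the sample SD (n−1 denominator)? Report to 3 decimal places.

n = 8, Σ = 4677, M = 584.6250
Σ(x−M)² = 61995.875; s = √(61995.875/7) = 94.1093
CV = 94.1093 / 584.6250 = 0.16097

0.161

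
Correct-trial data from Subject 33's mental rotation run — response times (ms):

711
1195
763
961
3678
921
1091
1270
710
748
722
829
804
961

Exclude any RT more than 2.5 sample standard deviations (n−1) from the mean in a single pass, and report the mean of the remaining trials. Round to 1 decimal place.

n = 14, ΣRT = 15364, M = 1097.429
Σ(x−M)² = 7599515.43; s = √(7599515.43/13) = 764.577
Cutoffs: 1097.429 ± 2.5·764.577 → [-814.0, 3008.9]
Outside: 3678 → excluded.
Retained (n=13): Σ = 11686, mean = 11686/13 = 898.923

898.9 ms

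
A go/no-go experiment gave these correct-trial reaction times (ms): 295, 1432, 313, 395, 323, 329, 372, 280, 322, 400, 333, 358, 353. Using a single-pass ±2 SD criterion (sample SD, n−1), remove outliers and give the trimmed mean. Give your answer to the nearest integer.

339 ms

n = 13, ΣRT = 5505, M = 423.462
Σ(x−M)² = 1117187.23; s = √(1117187.23/12) = 305.121
Cutoffs: 423.462 ± 2·305.121 → [-186.8, 1033.7]
Outside: 1432 → excluded.
Retained (n=12): Σ = 4073, mean = 4073/12 = 339.417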